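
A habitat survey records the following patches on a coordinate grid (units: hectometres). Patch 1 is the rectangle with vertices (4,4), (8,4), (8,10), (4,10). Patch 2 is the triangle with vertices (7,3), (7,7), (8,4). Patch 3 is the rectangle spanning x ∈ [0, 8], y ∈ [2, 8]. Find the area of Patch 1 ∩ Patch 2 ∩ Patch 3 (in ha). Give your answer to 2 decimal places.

1.50

The intersection is the polygon with vertices (7,7), (8,4), (7,4).
By the shoelace formula its area is 1.50.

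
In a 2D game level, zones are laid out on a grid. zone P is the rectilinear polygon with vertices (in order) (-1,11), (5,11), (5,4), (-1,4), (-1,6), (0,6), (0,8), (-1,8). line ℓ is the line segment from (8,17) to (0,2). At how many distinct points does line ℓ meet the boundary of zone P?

The segment meets the boundary at (1.067,4), (4.8,11).

2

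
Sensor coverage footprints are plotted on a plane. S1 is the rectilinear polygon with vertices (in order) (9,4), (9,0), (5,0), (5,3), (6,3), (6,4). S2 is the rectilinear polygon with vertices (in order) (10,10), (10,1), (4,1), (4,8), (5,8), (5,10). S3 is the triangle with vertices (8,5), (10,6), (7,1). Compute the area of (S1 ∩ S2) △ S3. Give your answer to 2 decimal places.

11.35

|S1 ∩ S2| = 11.
|(S1 ∩ S2) ∩ S3| = 1.575.
|(S1 ∩ S2) △ S3| = 11 + 3.5 − 3.15 = 11.35.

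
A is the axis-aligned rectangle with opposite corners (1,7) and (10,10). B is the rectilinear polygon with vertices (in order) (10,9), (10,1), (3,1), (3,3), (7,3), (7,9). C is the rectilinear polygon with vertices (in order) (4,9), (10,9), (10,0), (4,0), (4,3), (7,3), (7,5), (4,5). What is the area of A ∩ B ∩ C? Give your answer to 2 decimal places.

The intersection is the polygon with vertices (7,7), (7,9), (10,9), (10,7).
By the shoelace formula its area is 6.00.

6.00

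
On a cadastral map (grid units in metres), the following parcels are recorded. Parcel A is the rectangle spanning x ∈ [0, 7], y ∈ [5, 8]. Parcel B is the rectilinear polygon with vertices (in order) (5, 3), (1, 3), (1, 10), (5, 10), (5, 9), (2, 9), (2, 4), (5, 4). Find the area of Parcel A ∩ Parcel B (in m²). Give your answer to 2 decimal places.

The intersection is the polygon with vertices (2,8), (2,5), (1,5), (1,8).
By the shoelace formula its area is 3.00.

3.00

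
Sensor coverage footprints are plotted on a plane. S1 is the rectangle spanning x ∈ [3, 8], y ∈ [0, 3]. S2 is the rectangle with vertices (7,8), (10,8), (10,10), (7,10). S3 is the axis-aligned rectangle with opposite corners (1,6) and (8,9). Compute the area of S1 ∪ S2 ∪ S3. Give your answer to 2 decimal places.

By inclusion–exclusion:
Individual areas: |S1| = 15, |S2| = 6, |S3| = 21.
|S1∩S2| = 0 (no overlap).
|S1∩S3| = 0 (no overlap).
|S2∩S3|: x∈[7,8], y∈[8,9] → 1·1 = 1.
|S1∩S2∩S3| = 0.
|S1 ∪ S2 ∪ S3| = 42 − 1 + 0 = 41.00.

41.00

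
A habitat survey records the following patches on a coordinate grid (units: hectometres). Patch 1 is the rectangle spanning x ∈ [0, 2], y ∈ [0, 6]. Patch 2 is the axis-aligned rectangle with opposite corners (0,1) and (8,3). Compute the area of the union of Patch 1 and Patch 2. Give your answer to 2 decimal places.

24.00

By inclusion–exclusion:
Individual areas: |Patch 1| = 12, |Patch 2| = 16.
|Patch 1∩Patch 2|: x∈[0,2], y∈[1,3] → 2·2 = 4.
|Patch 1 ∪ Patch 2| = 28 − 4 = 24.00.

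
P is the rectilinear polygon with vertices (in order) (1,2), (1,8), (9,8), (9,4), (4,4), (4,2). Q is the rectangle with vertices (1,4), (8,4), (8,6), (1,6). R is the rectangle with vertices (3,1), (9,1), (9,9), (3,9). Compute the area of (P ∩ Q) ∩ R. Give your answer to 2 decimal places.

10.00

The region (P ∩ Q) ∩ R is the polygon with vertices (8,6), (8,4), (4,4), (3,4), (3,6).
By the shoelace formula its area is 10.00.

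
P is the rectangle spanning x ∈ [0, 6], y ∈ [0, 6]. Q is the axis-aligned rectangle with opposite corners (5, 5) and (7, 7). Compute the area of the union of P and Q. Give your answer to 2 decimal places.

39.00

By inclusion–exclusion:
Individual areas: |P| = 36, |Q| = 4.
|P∩Q|: x∈[5,6], y∈[5,6] → 1·1 = 1.
|P ∪ Q| = 40 − 1 = 39.00.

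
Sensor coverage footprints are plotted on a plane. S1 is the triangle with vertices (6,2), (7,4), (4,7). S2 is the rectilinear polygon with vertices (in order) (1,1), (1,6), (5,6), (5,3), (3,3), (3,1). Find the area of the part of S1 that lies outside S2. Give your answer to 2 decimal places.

4.05

|S1| = 4.5, |S1∩S2| = 0.45.
|S1 ∖ S2| = |S1| − |S1∩S2| = 4.5 − 0.45 = 4.05.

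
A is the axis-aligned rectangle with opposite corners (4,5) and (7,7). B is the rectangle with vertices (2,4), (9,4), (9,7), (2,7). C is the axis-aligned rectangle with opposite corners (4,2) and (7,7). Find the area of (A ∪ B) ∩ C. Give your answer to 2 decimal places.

9.00

The region (A ∪ B) ∩ C is the polygon with vertices (4,4), (4,7), (7,7), (7,4).
By the shoelace formula its area is 9.00.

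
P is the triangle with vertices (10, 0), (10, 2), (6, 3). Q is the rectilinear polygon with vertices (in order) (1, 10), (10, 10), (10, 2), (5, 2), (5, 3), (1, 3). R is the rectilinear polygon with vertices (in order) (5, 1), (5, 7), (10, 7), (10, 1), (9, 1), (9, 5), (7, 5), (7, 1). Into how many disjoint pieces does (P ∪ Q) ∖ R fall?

(P ∪ Q) ∖ R splits into 2 disjoint pieces (area 7.6667, area 43).

2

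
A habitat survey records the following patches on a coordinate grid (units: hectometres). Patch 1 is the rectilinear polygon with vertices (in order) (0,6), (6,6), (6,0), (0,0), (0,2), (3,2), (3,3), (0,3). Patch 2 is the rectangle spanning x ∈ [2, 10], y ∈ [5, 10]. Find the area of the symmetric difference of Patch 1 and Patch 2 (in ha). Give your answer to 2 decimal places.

|Patch 1| = 33, |Patch 2| = 40, |Patch 1∩Patch 2| = 4.
|Patch 1 △ Patch 2| = |Patch 1| + |Patch 2| − 2·|Patch 1∩Patch 2| = 33 + 40 − 8 = 65.00.

65.00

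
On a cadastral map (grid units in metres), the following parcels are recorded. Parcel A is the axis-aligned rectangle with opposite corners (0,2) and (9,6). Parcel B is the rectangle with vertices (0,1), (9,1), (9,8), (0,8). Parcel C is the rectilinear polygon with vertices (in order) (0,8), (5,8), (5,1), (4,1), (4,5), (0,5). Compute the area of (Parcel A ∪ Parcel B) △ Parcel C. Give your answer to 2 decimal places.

44.00

|Parcel A ∪ Parcel B| = 63.
|(Parcel A ∪ Parcel B) ∩ Parcel C| = 19.
|(Parcel A ∪ Parcel B) △ Parcel C| = 63 + 19 − 38 = 44.00.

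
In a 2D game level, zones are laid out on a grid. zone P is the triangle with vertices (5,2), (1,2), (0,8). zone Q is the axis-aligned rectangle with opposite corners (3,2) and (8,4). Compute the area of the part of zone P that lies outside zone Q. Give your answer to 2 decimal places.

9.67

|zone P| = 12, |zone P∩zone Q| = 2.3333.
|zone P ∖ zone Q| = |zone P| − |zone P∩zone Q| = 12 − 2.3333 = 9.67.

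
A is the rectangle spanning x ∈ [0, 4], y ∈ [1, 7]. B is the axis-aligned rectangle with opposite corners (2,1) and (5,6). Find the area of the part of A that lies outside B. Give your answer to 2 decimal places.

|A∩B|: x∈[2,4], y∈[1,6] → 2·5 = 10.
|A| = 24.
|A ∖ B| = |A| − |A∩B| = 24 − 10 = 14.00.

14.00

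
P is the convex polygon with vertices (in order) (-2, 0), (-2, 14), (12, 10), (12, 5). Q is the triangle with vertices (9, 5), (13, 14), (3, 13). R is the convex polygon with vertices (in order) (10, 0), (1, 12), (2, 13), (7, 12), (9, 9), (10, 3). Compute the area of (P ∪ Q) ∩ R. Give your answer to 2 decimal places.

The region (P ∪ Q) ∩ R is the polygon with vertices (3.409,12.454), (3.176,12.765), (7,12), (9,9), (9.798,4.213), (7.465,3.38), (1,12), (1.889,12.889).
By the shoelace formula its area is 42.43.

42.43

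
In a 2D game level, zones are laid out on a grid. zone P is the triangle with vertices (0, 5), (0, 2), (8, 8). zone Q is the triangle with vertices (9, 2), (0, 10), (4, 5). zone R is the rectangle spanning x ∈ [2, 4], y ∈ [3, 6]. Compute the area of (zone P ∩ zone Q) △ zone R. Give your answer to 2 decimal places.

|zone P ∩ zone Q| = 1.3276.
|(zone P ∩ zone Q) ∩ zone R| = 0.4.
|(zone P ∩ zone Q) △ zone R| = 1.3276 + 6 − 0.8 = 6.53.

6.53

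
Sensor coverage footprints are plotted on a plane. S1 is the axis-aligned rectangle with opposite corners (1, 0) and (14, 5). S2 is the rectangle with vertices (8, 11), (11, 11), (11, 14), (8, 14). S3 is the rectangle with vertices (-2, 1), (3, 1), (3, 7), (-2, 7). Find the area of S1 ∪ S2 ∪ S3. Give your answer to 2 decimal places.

By inclusion–exclusion:
Individual areas: |S1| = 65, |S2| = 9, |S3| = 30.
|S1∩S2| = 0 (no overlap).
|S1∩S3|: x∈[1,3], y∈[1,5] → 2·4 = 8.
|S2∩S3| = 0 (no overlap).
|S1∩S2∩S3| = 0.
|S1 ∪ S2 ∪ S3| = 104 − 8 + 0 = 96.00.

96.00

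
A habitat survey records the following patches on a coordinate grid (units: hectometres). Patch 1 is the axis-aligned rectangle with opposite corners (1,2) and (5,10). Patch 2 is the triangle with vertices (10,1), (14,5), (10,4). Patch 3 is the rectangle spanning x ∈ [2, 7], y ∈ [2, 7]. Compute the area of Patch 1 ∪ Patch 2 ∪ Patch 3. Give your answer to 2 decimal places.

By inclusion–exclusion:
Individual areas: |Patch 1| = 32, |Patch 2| = 6, |Patch 3| = 25.
|Patch 1∩Patch 2| = 0.
|Patch 1∩Patch 3|: x∈[2,5], y∈[2,7] → 3·5 = 15.
|Patch 2∩Patch 3| = 0.
|Patch 1∩Patch 2∩Patch 3| = 0.
|Patch 1 ∪ Patch 2 ∪ Patch 3| = 63 − 15 + 0 = 48.00.

48.00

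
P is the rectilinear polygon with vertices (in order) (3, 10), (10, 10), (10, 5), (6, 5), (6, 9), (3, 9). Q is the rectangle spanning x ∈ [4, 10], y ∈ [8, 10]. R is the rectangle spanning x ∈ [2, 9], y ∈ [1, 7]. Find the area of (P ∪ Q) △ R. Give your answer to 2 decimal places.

|P ∪ Q| = 25.
|(P ∪ Q) ∩ R| = 6.
|(P ∪ Q) △ R| = 25 + 42 − 12 = 55.00.

55.00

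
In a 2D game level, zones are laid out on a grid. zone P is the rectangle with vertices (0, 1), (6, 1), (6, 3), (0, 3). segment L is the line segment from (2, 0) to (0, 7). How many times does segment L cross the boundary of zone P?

The segment meets the boundary at (1.143,3), (1.714,1).

2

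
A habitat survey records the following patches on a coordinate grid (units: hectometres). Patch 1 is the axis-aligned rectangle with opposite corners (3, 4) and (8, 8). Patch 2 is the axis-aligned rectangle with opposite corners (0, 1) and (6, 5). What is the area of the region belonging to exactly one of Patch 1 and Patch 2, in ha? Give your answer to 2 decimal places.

38.00

|Patch 1∩Patch 2|: x∈[3,6], y∈[4,5] → 3·1 = 3.
|Patch 1 △ Patch 2| = |Patch 1| + |Patch 2| − 2·|Patch 1∩Patch 2| = 20 + 24 − 6 = 38.00.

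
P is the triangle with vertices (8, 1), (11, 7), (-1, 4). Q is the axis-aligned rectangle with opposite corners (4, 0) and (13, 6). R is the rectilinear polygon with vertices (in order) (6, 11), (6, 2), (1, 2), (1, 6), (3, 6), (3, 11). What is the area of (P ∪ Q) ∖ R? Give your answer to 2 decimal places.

|P ∪ Q| = 63.0417.
|(P ∪ Q) ∩ R| = 14.125.
|(P ∪ Q) ∖ R| = 63.0417 − 14.125 = 48.92.

48.92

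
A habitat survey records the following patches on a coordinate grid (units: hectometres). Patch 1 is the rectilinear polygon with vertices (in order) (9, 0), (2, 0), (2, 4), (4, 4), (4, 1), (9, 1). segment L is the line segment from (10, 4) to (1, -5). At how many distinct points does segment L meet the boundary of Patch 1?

2

The segment meets the boundary at (6,0), (7,1).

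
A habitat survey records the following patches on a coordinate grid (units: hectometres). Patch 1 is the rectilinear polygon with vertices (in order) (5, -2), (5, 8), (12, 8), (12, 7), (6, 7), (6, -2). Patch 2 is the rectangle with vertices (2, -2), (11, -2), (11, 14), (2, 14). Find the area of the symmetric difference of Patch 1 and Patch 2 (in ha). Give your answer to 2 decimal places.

|Patch 1| = 16, |Patch 2| = 144, |Patch 1∩Patch 2| = 15.
|Patch 1 △ Patch 2| = |Patch 1| + |Patch 2| − 2·|Patch 1∩Patch 2| = 16 + 144 − 30 = 130.00.

130.00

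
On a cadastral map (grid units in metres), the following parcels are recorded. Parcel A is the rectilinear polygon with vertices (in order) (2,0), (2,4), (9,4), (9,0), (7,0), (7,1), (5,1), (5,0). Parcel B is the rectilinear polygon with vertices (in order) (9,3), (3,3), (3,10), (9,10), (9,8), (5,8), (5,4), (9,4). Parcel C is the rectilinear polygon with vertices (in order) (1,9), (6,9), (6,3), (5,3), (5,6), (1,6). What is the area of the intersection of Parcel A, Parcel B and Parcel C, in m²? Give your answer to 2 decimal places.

1.00

The intersection is the polygon with vertices (6,4), (6,3), (5,3), (5,4).
By the shoelace formula its area is 1.00.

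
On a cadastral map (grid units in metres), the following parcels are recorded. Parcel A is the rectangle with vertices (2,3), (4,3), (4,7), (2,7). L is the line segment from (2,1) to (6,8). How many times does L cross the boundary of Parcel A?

2

The segment meets the boundary at (4,4.5), (3.143,3).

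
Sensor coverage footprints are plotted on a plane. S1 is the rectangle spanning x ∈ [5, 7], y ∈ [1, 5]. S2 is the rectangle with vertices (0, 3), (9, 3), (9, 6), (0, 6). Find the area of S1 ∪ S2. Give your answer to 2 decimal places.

31.00

By inclusion–exclusion:
Individual areas: |S1| = 8, |S2| = 27.
|S1∩S2|: x∈[5,7], y∈[3,5] → 2·2 = 4.
|S1 ∪ S2| = 35 − 4 = 31.00.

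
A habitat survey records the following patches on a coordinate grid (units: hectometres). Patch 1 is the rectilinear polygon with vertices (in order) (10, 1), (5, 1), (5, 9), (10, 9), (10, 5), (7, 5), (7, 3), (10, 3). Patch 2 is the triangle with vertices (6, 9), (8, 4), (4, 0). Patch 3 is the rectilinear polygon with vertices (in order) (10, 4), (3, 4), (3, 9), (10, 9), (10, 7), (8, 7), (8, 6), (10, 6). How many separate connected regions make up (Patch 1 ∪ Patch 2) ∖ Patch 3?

2

(Patch 1 ∪ Patch 2) ∖ Patch 3 splits into 2 disjoint pieces (area 14.2222, area 2).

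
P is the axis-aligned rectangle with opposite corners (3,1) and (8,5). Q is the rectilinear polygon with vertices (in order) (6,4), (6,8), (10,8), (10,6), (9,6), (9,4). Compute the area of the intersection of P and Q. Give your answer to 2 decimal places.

The intersection is the polygon with vertices (8,5), (8,4), (6,4), (6,5).
By the shoelace formula its area is 2.00.

2.00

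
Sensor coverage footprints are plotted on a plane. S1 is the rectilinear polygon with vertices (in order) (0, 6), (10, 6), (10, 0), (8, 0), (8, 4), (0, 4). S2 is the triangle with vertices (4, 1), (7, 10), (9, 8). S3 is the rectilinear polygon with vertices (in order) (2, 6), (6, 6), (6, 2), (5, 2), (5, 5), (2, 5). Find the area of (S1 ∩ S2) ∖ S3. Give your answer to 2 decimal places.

|S1 ∩ S2| = 3.0476.
|(S1 ∩ S2) ∩ S3| = 1.3333.
|(S1 ∩ S2) ∖ S3| = 3.0476 − 1.3333 = 1.71.

1.71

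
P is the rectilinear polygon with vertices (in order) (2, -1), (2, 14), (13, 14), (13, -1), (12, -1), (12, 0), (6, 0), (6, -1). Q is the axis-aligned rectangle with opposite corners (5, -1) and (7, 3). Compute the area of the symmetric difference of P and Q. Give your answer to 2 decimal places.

|P| = 159, |Q| = 8, |P∩Q| = 7.
|P △ Q| = |P| + |Q| − 2·|P∩Q| = 159 + 8 − 14 = 153.00.

153.00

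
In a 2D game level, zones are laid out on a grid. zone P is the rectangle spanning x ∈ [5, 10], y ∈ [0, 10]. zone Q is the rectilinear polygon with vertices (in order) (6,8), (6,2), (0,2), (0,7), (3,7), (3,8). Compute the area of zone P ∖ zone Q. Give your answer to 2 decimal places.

44.00

|zone P| = 50, |zone P∩zone Q| = 6.
|zone P ∖ zone Q| = |zone P| − |zone P∩zone Q| = 50 − 6 = 44.00.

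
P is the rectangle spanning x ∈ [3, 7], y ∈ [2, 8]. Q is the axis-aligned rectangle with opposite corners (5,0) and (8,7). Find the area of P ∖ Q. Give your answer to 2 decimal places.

|P∩Q|: x∈[5,7], y∈[2,7] → 2·5 = 10.
|P| = 24.
|P ∖ Q| = |P| − |P∩Q| = 24 − 10 = 14.00.

14.00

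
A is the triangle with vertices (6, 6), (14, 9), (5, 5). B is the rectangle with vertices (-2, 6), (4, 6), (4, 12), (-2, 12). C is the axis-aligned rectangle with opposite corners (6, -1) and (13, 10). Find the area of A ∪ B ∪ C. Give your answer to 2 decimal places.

By inclusion–exclusion:
Individual areas: |A| = 2.5, |B| = 36, |C| = 77.
|A∩B| = 0.
|A∩C| = 2.1875.
|B∩C| = 0 (no overlap).
|A∩B∩C| = 0.
|A ∪ B ∪ C| = 115.5 − 2.1875 + 0 = 113.31.

113.31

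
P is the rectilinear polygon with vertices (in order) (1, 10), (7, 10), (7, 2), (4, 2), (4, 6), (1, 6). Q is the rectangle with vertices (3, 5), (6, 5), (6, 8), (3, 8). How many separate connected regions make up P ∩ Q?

P ∩ Q is a single connected region.

1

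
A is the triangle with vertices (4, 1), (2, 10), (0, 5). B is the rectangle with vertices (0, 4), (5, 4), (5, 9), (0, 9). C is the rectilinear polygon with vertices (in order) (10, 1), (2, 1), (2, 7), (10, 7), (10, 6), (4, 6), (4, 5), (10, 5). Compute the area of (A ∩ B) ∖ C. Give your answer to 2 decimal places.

7.19

|A ∩ B| = 10.1889.
|(A ∩ B) ∩ C| = 3.
|(A ∩ B) ∖ C| = 10.1889 − 3 = 7.19.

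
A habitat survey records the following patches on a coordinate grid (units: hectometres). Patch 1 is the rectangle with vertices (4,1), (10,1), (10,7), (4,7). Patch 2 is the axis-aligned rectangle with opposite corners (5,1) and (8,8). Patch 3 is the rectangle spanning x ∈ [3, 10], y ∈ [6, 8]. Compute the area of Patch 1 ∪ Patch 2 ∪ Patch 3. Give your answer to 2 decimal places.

By inclusion–exclusion:
Individual areas: |Patch 1| = 36, |Patch 2| = 21, |Patch 3| = 14.
|Patch 1∩Patch 2|: x∈[5,8], y∈[1,7] → 3·6 = 18.
|Patch 1∩Patch 3|: x∈[4,10], y∈[6,7] → 6·1 = 6.
|Patch 2∩Patch 3|: x∈[5,8], y∈[6,8] → 3·2 = 6.
|Patch 1∩Patch 2∩Patch 3| = 3.
|Patch 1 ∪ Patch 2 ∪ Patch 3| = 71 − 30 + 3 = 44.00.

44.00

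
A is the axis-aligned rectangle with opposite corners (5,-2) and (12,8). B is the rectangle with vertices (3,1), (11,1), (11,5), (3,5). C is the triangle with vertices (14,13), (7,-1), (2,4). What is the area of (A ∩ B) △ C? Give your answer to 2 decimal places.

|A ∩ B| = 24.
|(A ∩ B) ∩ C| = 16.
|(A ∩ B) △ C| = 24 + 52.5 − 32 = 44.50.

44.50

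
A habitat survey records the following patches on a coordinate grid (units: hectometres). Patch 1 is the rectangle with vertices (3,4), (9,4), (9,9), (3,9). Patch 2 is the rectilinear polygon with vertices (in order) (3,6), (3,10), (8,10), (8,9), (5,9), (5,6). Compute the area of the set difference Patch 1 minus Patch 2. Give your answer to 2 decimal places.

24.00

|Patch 1| = 30, |Patch 1∩Patch 2| = 6.
|Patch 1 ∖ Patch 2| = |Patch 1| − |Patch 1∩Patch 2| = 30 − 6 = 24.00.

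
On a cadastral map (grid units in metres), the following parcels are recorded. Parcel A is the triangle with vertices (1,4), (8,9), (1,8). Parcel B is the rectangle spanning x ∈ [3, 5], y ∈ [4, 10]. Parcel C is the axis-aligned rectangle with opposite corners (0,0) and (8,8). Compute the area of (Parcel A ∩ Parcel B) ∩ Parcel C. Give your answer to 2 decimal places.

3.71

The region (Parcel A ∩ Parcel B) ∩ Parcel C is the polygon with vertices (3,8), (5,8), (5,6.857), (3,5.429).
By the shoelace formula its area is 3.71.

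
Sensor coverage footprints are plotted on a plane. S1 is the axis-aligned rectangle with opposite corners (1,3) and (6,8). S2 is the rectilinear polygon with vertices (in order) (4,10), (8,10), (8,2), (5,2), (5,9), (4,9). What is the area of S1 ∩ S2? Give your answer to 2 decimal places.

The intersection is the polygon with vertices (6,8), (6,3), (5,3), (5,8).
By the shoelace formula its area is 5.00.

5.00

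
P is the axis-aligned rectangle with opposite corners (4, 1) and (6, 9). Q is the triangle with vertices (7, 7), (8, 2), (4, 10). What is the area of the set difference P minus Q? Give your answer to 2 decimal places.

14.25

|P| = 16, |P∩Q| = 1.75.
|P ∖ Q| = |P| − |P∩Q| = 16 − 1.75 = 14.25.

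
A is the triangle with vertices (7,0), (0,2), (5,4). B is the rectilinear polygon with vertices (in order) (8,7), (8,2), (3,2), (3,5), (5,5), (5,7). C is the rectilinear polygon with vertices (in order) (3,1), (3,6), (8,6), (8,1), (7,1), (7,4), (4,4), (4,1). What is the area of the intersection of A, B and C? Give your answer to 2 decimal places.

1.40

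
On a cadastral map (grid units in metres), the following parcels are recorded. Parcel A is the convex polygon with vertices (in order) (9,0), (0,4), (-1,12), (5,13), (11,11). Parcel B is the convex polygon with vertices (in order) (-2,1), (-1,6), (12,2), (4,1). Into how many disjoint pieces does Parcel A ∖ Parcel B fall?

Parcel A ∖ Parcel B splits into 2 disjoint pieces (area 2.5642, area 88.309).

2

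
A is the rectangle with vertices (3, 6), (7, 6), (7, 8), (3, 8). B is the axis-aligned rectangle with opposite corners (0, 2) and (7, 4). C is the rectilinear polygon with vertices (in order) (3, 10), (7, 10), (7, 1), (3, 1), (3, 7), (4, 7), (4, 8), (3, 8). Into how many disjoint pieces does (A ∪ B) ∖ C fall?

(A ∪ B) ∖ C splits into 2 disjoint pieces (area 1, area 6).

2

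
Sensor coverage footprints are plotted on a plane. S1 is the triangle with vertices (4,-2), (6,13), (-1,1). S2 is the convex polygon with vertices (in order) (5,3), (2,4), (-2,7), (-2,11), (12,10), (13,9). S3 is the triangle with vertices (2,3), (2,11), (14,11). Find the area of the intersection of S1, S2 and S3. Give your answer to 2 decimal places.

The intersection is the polygon with vertices (2,4), (2,6.143), (4.56,10.531), (5.66,10.453), (4.927,4.951), (3,3.667).
By the shoelace formula its area is 15.10.

15.10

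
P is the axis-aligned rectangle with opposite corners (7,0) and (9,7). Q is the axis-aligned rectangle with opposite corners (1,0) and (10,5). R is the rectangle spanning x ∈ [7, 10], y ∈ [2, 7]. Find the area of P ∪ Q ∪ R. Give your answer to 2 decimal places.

51.00

By inclusion–exclusion:
Individual areas: |P| = 14, |Q| = 45, |R| = 15.
|P∩Q|: x∈[7,9], y∈[0,5] → 2·5 = 10.
|P∩R|: x∈[7,9], y∈[2,7] → 2·5 = 10.
|Q∩R|: x∈[7,10], y∈[2,5] → 3·3 = 9.
|P∩Q∩R| = 6.
|P ∪ Q ∪ R| = 74 − 29 + 6 = 51.00.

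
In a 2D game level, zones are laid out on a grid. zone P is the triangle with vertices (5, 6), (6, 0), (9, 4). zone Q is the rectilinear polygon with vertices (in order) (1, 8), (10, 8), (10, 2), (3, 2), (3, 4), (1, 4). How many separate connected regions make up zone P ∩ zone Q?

1

zone P ∩ zone Q is a single connected region.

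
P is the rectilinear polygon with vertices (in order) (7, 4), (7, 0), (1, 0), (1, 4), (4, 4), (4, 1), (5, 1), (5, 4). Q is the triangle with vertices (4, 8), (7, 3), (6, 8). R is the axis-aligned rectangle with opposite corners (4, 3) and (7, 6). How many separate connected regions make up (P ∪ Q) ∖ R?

(P ∪ Q) ∖ R splits into 2 disjoint pieces (area 19, area 3.2).

2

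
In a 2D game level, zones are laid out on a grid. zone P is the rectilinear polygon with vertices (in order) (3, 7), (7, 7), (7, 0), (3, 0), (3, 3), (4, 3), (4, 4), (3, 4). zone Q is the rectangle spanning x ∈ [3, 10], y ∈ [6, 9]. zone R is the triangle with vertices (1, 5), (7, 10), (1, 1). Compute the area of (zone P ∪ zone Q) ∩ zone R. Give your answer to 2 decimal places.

The region (zone P ∪ zone Q) ∩ zone R is the polygon with vertices (3,6), (3,6.667), (5.8,9), (6.333,9), (3,4).
By the shoelace formula its area is 5.07.

5.07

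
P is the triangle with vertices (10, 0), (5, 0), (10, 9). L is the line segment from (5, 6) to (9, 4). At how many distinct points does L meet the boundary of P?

1

The segment meets the boundary at (7.609,4.696).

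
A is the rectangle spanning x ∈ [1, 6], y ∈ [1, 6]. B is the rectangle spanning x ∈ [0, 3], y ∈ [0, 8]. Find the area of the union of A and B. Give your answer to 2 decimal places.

By inclusion–exclusion:
Individual areas: |A| = 25, |B| = 24.
|A∩B|: x∈[1,3], y∈[1,6] → 2·5 = 10.
|A ∪ B| = 49 − 10 = 39.00.

39.00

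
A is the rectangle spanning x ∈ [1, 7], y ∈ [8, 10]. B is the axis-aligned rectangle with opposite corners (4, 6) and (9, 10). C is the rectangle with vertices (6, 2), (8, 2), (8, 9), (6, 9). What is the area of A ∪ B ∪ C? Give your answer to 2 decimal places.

34.00

By inclusion–exclusion:
Individual areas: |A| = 12, |B| = 20, |C| = 14.
|A∩B|: x∈[4,7], y∈[8,10] → 3·2 = 6.
|A∩C|: x∈[6,7], y∈[8,9] → 1·1 = 1.
|B∩C|: x∈[6,8], y∈[6,9] → 2·3 = 6.
|A∩B∩C| = 1.
|A ∪ B ∪ C| = 46 − 13 + 1 = 34.00.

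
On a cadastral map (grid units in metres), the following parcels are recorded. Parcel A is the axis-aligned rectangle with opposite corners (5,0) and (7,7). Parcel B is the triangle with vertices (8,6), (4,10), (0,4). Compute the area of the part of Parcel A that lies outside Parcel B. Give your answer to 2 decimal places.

11.00

|Parcel A| = 14, |Parcel A∩Parcel B| = 3.
|Parcel A ∖ Parcel B| = |Parcel A| − |Parcel A∩Parcel B| = 14 − 3 = 11.00.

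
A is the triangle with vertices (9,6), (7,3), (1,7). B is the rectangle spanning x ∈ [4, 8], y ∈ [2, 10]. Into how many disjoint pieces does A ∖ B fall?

2

A ∖ B splits into 2 disjoint pieces (area 0.8125, area 2.4375).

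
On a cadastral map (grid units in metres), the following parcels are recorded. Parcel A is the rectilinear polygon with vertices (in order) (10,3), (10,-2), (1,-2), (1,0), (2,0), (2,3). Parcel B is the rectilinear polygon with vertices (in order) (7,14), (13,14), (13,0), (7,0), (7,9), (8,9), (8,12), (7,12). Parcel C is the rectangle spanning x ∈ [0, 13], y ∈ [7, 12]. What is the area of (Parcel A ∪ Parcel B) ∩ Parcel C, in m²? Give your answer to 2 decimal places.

27.00

|Parcel A ∪ Parcel B| = 114.
|(Parcel A ∪ Parcel B) ∩ Parcel C| = 27.00.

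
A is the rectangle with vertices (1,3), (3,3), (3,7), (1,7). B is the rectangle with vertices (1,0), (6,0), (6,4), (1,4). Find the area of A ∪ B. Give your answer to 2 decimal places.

26.00

By inclusion–exclusion:
Individual areas: |A| = 8, |B| = 20.
|A∩B|: x∈[1,3], y∈[3,4] → 2·1 = 2.
|A ∪ B| = 28 − 2 = 26.00.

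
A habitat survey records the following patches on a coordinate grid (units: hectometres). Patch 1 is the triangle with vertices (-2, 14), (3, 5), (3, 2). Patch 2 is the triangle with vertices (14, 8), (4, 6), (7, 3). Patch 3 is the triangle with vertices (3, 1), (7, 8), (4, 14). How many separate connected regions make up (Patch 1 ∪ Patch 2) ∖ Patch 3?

2

(Patch 1 ∪ Patch 2) ∖ Patch 3 splits into 2 disjoint pieces (area 7.5, area 16.5132).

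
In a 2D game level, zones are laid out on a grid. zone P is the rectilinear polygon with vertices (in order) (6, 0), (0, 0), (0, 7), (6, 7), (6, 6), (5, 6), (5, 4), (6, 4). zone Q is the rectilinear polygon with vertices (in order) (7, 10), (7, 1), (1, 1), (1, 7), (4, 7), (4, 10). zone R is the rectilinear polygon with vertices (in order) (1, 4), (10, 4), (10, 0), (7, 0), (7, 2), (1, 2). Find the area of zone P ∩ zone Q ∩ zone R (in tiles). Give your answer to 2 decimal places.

10.00

The intersection is the polygon with vertices (6,4), (6,2), (1,2), (1,4), (5,4).
By the shoelace formula its area is 10.00.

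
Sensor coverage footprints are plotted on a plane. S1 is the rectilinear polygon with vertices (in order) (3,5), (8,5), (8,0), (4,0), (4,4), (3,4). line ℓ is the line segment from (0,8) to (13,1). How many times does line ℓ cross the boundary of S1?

2

The segment meets the boundary at (8,3.692), (5.571,5).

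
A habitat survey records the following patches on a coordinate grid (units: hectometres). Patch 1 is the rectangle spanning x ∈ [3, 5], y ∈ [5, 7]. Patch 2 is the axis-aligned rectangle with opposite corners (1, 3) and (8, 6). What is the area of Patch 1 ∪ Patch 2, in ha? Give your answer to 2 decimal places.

23.00

By inclusion–exclusion:
Individual areas: |Patch 1| = 4, |Patch 2| = 21.
|Patch 1∩Patch 2|: x∈[3,5], y∈[5,6] → 2·1 = 2.
|Patch 1 ∪ Patch 2| = 25 − 2 = 23.00.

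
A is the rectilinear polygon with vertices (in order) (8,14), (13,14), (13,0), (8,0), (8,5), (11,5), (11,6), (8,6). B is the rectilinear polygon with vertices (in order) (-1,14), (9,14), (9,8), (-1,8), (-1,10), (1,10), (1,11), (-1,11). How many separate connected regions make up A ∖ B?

A ∖ B is a single connected region.

1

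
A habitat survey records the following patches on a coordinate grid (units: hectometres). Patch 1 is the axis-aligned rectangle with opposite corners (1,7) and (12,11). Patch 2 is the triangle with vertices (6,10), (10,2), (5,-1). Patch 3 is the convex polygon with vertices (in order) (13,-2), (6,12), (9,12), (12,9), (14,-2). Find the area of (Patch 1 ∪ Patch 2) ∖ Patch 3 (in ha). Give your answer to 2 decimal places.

51.34

|Patch 1 ∪ Patch 2| = 67.3409.
|(Patch 1 ∪ Patch 2) ∩ Patch 3| = 16.
|(Patch 1 ∪ Patch 2) ∖ Patch 3| = 67.3409 − 16 = 51.34.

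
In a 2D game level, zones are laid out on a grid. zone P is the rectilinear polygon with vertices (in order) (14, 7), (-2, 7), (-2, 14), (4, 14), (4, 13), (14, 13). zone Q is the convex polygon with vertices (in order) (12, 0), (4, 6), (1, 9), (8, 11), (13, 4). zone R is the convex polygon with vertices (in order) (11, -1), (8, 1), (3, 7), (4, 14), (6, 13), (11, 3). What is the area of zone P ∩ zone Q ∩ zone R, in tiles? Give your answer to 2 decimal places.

The intersection is the polygon with vertices (7.125,10.75), (9,7), (3,7), (3.383,9.681).
By the shoelace formula its area is 16.06.

16.06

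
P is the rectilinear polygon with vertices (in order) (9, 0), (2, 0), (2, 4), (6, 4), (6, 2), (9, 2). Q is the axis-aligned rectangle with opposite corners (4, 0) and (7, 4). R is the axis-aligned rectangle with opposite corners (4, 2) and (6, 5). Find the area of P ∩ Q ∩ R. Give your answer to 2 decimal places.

The intersection is the polygon with vertices (4,4), (6,4), (6,2), (4,2).
By the shoelace formula its area is 4.00.

4.00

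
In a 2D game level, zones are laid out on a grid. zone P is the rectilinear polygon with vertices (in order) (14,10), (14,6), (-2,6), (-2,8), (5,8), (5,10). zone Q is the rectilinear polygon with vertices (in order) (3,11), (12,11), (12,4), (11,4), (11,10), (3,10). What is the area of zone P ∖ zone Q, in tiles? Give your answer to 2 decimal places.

|zone P| = 50, |zone P∩zone Q| = 4.
|zone P ∖ zone Q| = |zone P| − |zone P∩zone Q| = 50 − 4 = 46.00.

46.00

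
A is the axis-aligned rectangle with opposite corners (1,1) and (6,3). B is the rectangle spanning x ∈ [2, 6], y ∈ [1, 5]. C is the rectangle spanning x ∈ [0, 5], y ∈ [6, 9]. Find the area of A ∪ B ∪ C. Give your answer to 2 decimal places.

33.00

By inclusion–exclusion:
Individual areas: |A| = 10, |B| = 16, |C| = 15.
|A∩B|: x∈[2,6], y∈[1,3] → 4·2 = 8.
|A∩C| = 0 (no overlap).
|B∩C| = 0 (no overlap).
|A∩B∩C| = 0.
|A ∪ B ∪ C| = 41 − 8 + 0 = 33.00.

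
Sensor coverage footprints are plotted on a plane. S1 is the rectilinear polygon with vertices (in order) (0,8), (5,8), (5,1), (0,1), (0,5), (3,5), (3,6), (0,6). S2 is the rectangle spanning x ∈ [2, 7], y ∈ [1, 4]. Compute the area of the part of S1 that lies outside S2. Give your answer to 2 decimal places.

|S1| = 32, |S1∩S2| = 9.
|S1 ∖ S2| = |S1| − |S1∩S2| = 32 − 9 = 23.00.

23.00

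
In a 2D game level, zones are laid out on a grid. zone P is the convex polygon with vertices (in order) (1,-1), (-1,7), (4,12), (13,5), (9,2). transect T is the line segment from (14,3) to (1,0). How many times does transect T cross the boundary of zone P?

1

The segment meets the boundary at (7.933,1.6).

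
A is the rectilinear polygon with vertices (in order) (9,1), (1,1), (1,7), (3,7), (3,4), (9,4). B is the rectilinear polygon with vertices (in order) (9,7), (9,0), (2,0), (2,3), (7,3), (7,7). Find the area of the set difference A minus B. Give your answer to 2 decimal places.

|A| = 30, |A∩B| = 16.
|A ∖ B| = |A| − |A∩B| = 30 − 16 = 14.00.

14.00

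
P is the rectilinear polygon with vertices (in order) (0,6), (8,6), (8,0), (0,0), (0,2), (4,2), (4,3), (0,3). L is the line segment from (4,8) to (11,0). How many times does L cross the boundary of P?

The segment meets the boundary at (8,3.429), (5.75,6).

2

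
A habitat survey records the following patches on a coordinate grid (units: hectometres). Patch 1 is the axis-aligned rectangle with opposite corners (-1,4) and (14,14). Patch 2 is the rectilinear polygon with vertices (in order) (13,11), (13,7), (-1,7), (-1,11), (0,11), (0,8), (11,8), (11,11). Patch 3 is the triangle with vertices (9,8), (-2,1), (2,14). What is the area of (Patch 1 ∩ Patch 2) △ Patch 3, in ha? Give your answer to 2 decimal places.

64.07

|Patch 1 ∩ Patch 2| = 23.
|(Patch 1 ∩ Patch 2) ∩ Patch 3| = 8.2143.
|(Patch 1 ∩ Patch 2) △ Patch 3| = 23 + 57.5 − 16.4286 = 64.07.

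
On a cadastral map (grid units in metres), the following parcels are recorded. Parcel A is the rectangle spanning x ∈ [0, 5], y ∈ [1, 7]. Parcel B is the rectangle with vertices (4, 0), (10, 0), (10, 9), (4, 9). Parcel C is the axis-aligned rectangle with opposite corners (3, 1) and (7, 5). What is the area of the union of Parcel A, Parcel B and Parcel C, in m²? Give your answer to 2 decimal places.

By inclusion–exclusion:
Individual areas: |Parcel A| = 30, |Parcel B| = 54, |Parcel C| = 16.
|Parcel A∩Parcel B|: x∈[4,5], y∈[1,7] → 1·6 = 6.
|Parcel A∩Parcel C|: x∈[3,5], y∈[1,5] → 2·4 = 8.
|Parcel B∩Parcel C|: x∈[4,7], y∈[1,5] → 3·4 = 12.
|Parcel A∩Parcel B∩Parcel C| = 4.
|Parcel A ∪ Parcel B ∪ Parcel C| = 100 − 26 + 4 = 78.00.

78.00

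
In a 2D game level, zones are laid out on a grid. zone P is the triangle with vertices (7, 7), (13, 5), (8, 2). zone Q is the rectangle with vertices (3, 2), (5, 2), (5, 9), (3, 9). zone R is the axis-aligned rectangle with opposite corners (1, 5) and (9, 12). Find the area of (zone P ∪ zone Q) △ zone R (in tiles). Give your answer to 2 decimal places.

|zone P ∪ zone Q| = 28.
|(zone P ∪ zone Q) ∩ zone R| = 10.9333.
|(zone P ∪ zone Q) △ zone R| = 28 + 56 − 21.8667 = 62.13.

62.13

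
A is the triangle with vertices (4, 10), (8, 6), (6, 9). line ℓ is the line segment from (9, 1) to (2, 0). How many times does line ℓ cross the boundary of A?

The segment lies entirely outside A and never meets its boundary.

0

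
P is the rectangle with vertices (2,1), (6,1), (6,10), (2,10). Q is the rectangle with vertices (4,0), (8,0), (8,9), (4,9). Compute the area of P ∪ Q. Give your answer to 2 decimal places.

56.00

By inclusion–exclusion:
Individual areas: |P| = 36, |Q| = 36.
|P∩Q|: x∈[4,6], y∈[1,9] → 2·8 = 16.
|P ∪ Q| = 72 − 16 = 56.00.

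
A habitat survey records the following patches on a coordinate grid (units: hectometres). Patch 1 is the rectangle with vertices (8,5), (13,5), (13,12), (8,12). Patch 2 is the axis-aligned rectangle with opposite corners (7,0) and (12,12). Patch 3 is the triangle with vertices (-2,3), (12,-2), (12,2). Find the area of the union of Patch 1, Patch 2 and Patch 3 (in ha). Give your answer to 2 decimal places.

By inclusion–exclusion:
Individual areas: |Patch 1| = 35, |Patch 2| = 60, |Patch 3| = 28.
|Patch 1∩Patch 2|: x∈[8,12], y∈[5,12] → 4·7 = 28.
|Patch 1∩Patch 3| = 0.
|Patch 2∩Patch 3| = 10.8929.
|Patch 1∩Patch 2∩Patch 3| = 0.
|Patch 1 ∪ Patch 2 ∪ Patch 3| = 123 − 38.8929 + 0 = 84.11.

84.11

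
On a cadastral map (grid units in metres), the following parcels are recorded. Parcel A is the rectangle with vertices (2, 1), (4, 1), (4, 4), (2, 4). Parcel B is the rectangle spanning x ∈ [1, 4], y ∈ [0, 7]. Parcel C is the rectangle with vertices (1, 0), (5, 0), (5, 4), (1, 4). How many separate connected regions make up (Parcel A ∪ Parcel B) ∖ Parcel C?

(Parcel A ∪ Parcel B) ∖ Parcel C is a single connected region.

1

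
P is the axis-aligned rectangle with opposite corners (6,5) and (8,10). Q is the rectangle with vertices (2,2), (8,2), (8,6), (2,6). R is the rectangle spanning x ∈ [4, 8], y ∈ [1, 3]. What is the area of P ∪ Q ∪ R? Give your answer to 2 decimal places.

36.00

By inclusion–exclusion:
Individual areas: |P| = 10, |Q| = 24, |R| = 8.
|P∩Q|: x∈[6,8], y∈[5,6] → 2·1 = 2.
|P∩R| = 0 (no overlap).
|Q∩R|: x∈[4,8], y∈[2,3] → 4·1 = 4.
|P∩Q∩R| = 0.
|P ∪ Q ∪ R| = 42 − 6 + 0 = 36.00.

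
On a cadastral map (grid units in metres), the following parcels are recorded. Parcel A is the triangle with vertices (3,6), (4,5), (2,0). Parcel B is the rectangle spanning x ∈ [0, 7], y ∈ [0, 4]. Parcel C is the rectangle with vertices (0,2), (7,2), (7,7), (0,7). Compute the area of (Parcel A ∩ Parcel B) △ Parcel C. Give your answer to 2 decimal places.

|Parcel A ∩ Parcel B| = 1.8667.
|(Parcel A ∩ Parcel B) ∩ Parcel C| = 1.4.
|(Parcel A ∩ Parcel B) △ Parcel C| = 1.8667 + 35 − 2.8 = 34.07.

34.07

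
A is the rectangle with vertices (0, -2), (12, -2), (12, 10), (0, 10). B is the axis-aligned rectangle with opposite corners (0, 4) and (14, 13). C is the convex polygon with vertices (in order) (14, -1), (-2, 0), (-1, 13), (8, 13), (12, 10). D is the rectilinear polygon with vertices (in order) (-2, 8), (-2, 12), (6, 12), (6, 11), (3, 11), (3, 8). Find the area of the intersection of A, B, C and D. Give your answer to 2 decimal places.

6.00

The intersection is the polygon with vertices (0,10), (3,10), (3,8), (0,8).
By the shoelace formula its area is 6.00.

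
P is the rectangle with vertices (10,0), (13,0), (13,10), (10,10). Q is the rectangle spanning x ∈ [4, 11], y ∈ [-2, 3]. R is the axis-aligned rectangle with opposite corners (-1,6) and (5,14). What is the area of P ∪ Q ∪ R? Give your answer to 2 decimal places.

By inclusion–exclusion:
Individual areas: |P| = 30, |Q| = 35, |R| = 48.
|P∩Q|: x∈[10,11], y∈[0,3] → 1·3 = 3.
|P∩R| = 0 (no overlap).
|Q∩R| = 0 (no overlap).
|P∩Q∩R| = 0.
|P ∪ Q ∪ R| = 113 − 3 + 0 = 110.00.

110.00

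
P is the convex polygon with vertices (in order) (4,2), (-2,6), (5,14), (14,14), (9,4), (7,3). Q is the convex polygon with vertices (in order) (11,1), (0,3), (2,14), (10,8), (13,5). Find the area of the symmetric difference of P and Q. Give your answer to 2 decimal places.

72.09

|P| = 112.5, |Q| = 96.5, |P∩Q| = 68.4556.
|P △ Q| = |P| + |Q| − 2·|P∩Q| = 112.5 + 96.5 − 136.9112 = 72.09.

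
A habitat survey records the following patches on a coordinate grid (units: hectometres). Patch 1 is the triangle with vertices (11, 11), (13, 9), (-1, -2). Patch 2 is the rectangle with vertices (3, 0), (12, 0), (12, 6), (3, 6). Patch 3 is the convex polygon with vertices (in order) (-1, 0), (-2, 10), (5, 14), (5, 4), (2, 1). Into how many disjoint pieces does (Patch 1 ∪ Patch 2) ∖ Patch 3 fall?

(Patch 1 ∪ Patch 2) ∖ Patch 3 is a single connected region.

1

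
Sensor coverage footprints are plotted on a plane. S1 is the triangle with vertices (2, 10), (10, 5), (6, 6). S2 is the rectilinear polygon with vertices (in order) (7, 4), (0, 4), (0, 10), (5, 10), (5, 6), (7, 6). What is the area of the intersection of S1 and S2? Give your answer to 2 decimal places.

1.81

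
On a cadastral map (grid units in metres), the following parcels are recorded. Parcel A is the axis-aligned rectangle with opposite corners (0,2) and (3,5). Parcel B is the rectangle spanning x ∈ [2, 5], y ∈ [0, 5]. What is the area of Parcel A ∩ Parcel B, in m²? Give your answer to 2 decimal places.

|Parcel A∩Parcel B|: x∈[2,3], y∈[2,5] → 1·3 = 3.

3.00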